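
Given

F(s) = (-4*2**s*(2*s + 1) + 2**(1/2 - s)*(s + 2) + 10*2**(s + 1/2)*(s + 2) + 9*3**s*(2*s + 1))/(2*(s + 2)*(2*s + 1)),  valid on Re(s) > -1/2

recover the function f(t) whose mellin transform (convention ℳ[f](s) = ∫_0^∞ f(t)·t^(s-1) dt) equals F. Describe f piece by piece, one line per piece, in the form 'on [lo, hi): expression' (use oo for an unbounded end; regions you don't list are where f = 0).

on [0, 1/2): 3*sqrt(t)
on [1/2, 2): 5*sqrt(t)/2
on [2, 3): t**2/2

cuts at 1/2, 2: linearity sums the 3 kernel integrals
[0, 1/2) adds the kernel integral of 3*sqrt(t)
the [1/2, 2) slice contributes ∫ 5*sqrt(t)/2·t^(s-1) dt
on [2, 3) integrate f = t**2/2 against the kernel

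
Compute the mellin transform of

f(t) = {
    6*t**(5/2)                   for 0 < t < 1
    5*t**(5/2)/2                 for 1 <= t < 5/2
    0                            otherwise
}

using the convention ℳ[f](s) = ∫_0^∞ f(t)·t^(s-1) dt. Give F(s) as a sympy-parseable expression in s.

split f at 1: ℳ[f](s) collects 2 kernel integrals
segment [0, 1) carries 6*t**(5/2); integrate it
∫ 5*t**(5/2)/2·t^(s-1) over [1, 5/2)

(5*(5/2)**(s + 5/2) + 7)/(2*s + 5)
  Re(s) > -5/2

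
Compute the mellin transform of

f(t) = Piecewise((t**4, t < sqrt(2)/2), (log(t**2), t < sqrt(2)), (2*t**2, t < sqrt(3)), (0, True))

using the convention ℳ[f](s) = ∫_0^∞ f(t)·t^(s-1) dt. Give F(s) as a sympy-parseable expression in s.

(sqrt(2)/2)**s*(-16*2**s*s**2*(s + 4) + 4*2**s*s*(s + 2)*(s + 4)*log(2) - 8*2**s*(s + 2)*(s + 4) + 24*6**(s/2)*s**2*(s + 4) + s**2*(s + 2) + 4*s*(s + 2)*(s + 4)*log(2) + 8*(s + 2)*(s + 4))/(4*s**2*(s + 2)*(s + 4))
  Re(s) > -4

undo the power substitution: t**2 on [0, 1/2); log(t) on [1/2, 2); 2*t on [2, 3)
integrate the 3 segments split at sqrt(2)/2, sqrt(2), then add the results
∫ over [0, sqrt(2)/2) of t**4·t^(s-1) joins the sum
∫ over [sqrt(2)/2, sqrt(2)) of log(t**2)·t^(s-1) joins the sum
piece [sqrt(2), sqrt(3)): integrate 2*t**2 against the kernel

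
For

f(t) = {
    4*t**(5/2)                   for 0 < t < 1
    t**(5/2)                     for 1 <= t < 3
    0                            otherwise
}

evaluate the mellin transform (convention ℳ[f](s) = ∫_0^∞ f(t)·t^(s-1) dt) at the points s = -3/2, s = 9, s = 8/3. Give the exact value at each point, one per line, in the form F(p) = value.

F(-3/2) = 6
F(9) = 6/23 + 354294*sqrt(3)/23
F(8/3) = 18/31 + 1458*3**(1/6)/31

cuts at 1: linearity sums the 2 kernel integrals
∫ 4*t**(5/2)·t^(s-1) over [0, 1)
[1, 3) adds the kernel integral of t**(5/2)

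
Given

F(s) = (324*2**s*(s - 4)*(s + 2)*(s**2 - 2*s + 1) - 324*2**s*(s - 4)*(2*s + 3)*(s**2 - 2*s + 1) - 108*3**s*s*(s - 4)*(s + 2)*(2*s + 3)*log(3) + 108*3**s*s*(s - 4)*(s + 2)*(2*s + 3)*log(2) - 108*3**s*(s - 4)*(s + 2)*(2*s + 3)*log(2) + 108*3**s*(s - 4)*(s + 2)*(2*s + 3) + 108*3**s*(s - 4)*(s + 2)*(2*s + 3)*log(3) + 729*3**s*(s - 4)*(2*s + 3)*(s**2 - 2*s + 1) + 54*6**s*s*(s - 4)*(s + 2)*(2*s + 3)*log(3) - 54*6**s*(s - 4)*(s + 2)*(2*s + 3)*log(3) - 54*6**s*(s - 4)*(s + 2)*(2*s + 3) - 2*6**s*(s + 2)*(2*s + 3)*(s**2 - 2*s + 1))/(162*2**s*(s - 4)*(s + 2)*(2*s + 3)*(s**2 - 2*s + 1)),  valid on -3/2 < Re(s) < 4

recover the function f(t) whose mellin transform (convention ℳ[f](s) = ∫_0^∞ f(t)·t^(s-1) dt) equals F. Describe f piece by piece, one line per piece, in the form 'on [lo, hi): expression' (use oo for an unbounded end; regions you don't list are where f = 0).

on [0, 1): t**(3/2)
on [1, 3/2): 2*t**2
on [3/2, 3): log(t)/t
on [3, oo): t**(-4)

split f at 1, 3/2, 3: ℳ[f](s) collects 4 kernel integrals
[0, 1) adds the kernel integral of t**(3/2)
over [1, 3/2), the kernel integral of 2*t**2 enters the sum
[3/2, 3) adds the kernel integral of log(t)/t
segment [3, ∞) carries t**(-4); integrate it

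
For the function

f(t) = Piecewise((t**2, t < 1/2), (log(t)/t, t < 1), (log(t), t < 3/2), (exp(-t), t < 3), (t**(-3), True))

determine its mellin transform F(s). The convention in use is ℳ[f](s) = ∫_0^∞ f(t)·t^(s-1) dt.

(108*2**s*s**2*(s - 3)*(s + 2)*(s**2 - 2*s + 1)*uppergamma(s, 3/2) - 108*2**s*s**2*(s - 3)*(s + 2)*(s**2 - 2*s + 1)*uppergamma(s, 3) - 108*2**s*s**2*(s - 3)*(s + 2) + 108*2**s*(s - 3)*(s + 2)*(s**2 - 2*s + 1) - 108*3**s*s*(s - 3)*(s + 2)*(s**2 - 2*s + 1)*log(2) + 108*3**s*s*(s - 3)*(s + 2)*(s**2 - 2*s + 1)*log(3) - 108*3**s*(s - 3)*(s + 2)*(s**2 - 2*s + 1) - 4*6**s*s**2*(s + 2)*(s**2 - 2*s + 1) + 216*s**3*(s - 3)*(s + 2)*log(2) - 216*s**2*(s - 3)*(s + 2)*log(2) + 216*s**2*(s - 3)*(s + 2) + 27*s**2*(s - 3)*(s**2 - 2*s + 1))/(108*2**s*s**2*(s - 3)*(s + 2)*(s**2 - 2*s + 1))
  -2 < Re(s) < 3

linearity at 1/2, 1, 3/2, 3 turns ℳ[f](s) into 5 summed integrals
the [0, 1/2) slice contributes ∫ t**2·t^(s-1) dt
[1/2, 1) adds the kernel integral of log(t)/t
segment [1, 3/2) carries log(t); integrate it
∫ over [3/2, 3) of exp(-t)·t^(s-1) joins the sum
the [3, ∞) slice contributes ∫ t**(-3)·t^(s-1) dt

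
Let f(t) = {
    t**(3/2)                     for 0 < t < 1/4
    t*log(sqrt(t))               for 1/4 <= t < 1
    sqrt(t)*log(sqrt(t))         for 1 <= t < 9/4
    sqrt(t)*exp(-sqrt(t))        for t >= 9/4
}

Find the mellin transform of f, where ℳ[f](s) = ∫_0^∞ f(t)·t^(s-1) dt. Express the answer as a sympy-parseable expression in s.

(8*2**(2*s)*(2*s + 1)**2*(2*s + 3)*(4*s + (2*s + 1)**2 + 3)*uppergamma(2*s + 1, 3/2) - 8*2**(2*s)*(2*s + 1)**2*(2*s + 3) + 8*2**(2*s)*(2*s + 3)*(4*s + (2*s + 1)**2 + 3) - 12*3**(2*s)*(2*s + 3)*(4*s + (2*s + 1)**2 + 3) + 9**s*(2*s + 1)*(2*s + 3)*(-12*log(2) + 12*log(3))*(4*s + (2*s + 1)**2 + 3) + (2*s + 1)**3*(2*s + 3)*log(4) + (2*s + 1)**2*(2*s + 3)*log(4) + 2*(2*s + 1)**2*(2*s + 3) + (2*s + 1)**2*(4*s + (2*s + 1)**2 + 3))/(4*2**(2*s)*(2*s + 1)**2*(2*s + 3)*(4*s + (2*s + 1)**2 + 3))
  Re(s) > -3/2

remove the shared t-power first: t on [0, 1/4); sqrt(t)*log(sqrt(t)) on [1/4, 1); log(sqrt(t)) on [1, 9/4); …
the power substitution comes off first: t**2 on [0, 1/2); t*log(t) on [1/2, 1); log(t) on [1, 3/2); …
decompose at 1/4, 1, 9/4; ℳ[f](s) sums the 4 pieces' integrals
piece [0, 1/4): integrate t**(3/2) against the kernel
segment 1/4 to 1 holds t*log(sqrt(t)); add its integral
over [1, 9/4), the kernel integral of sqrt(t)*log(sqrt(t)) enters the sum
∫ over [9/4, ∞) of sqrt(t)*exp(-sqrt(t))·t^(s-1) joins the sum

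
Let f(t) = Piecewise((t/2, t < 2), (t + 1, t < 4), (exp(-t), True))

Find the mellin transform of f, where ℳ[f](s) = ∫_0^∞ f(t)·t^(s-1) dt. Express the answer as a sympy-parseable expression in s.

back out the common scale on t: t on [0, 1); 2*t + 1 on [1, 2); exp(-2*t) on [2, ∞)
linearity at 2, 4 turns ℳ[f](s) into 3 summed integrals
over [0, 2), the kernel integral of t/2 enters the sum
segment [2, 4) carries (t + 1); integrate it
∫ over [4, ∞) of exp(-t)·t^(s-1) joins the sum

2**s*(2**s*s*(s + 1)*uppergamma(s, 4) - 2*4**s*s - 4**s + 5*8**s*s + 8**s)/(4**s*s*(s + 1))
  Re(s) > -1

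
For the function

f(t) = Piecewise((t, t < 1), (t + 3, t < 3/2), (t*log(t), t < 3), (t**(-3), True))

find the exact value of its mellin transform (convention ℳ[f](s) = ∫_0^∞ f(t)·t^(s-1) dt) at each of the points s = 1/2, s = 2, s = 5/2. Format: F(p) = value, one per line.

summing 4 kernel integrals split by 1, 3/2, 3 yields ℳ[f](s)
over [0, 1), the kernel integral of t enters the sum
between 1 and 3/2 the integrand is (t + 3)·t^(s-1)
over [3/2, 3), the kernel integral of t*log(t) enters the sum
segment [3, ∞) carries t**(-3); integrate it

F(1/2) = -6 - 178*sqrt(3)/135 + log(2**(sqrt(6)/2)*3**(-sqrt(6)/2 + 2*sqrt(3))) + 23*sqrt(6)/6
F(2) = 17/24 + 9*log(2)/8 + 63*log(3)/8
F(5/2) = -226*sqrt(3)/147 - 27*sqrt(6)*log(3)/56 - 6/5 + 27*sqrt(6)*log(2)/56 + 3861*sqrt(6)/1960 + 54*sqrt(3)*log(3)/7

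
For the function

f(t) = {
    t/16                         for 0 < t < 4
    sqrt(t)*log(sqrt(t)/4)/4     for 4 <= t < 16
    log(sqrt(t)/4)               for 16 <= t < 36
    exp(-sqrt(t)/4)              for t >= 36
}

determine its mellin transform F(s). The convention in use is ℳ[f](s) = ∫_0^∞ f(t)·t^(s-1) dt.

remove the power substitution first: t**2/16 on [0, 2); t*log(t/4)/4 on [2, 4); log(t/4) on [4, 6); …
invert the common scale on t to get t**2/4 on [0, 1); t*log(t/2)/2 on [1, 2); log(t/2) on [2, 3); …
the common scale on t comes off first: t**2 on [0, 1/2); t*log(t) on [1/2, 1); log(t) on [1, 3/2); …
the 4 pieces separated at 4, 16, 36 each add one integral
segment [0, 4) carries t/16; integrate it
on [4, 16) integrate f = sqrt(t)*log(sqrt(t)/4)/4 against the kernel
for t in [16, 36): the term is ∫ log(sqrt(t)/4)·t^(s-1)
∫ exp(-sqrt(t)/4)·t^(s-1) over [36, ∞)

2**(2*s)*(8*2**(2*s)*s**2*(s + 1)*(4*s**2 + 4*s + 1)*uppergamma(2*s, 3/2) - 8*2**(2*s)*s**2*(s + 1) + 2*2**(2*s)*(s + 1)*(4*s**2 + 4*s + 1) + 9**s*s*(s + 1)*(-4*log(2) + 4*log(3))*(4*s**2 + 4*s + 1) - 2*9**s*(s + 1)*(4*s**2 + 4*s + 1) + 8*s**3*(s + 1)*log(2) + 4*s**2*(s + 1)*log(2) + 4*s**2*(s + 1) + s**2*(4*s**2 + 4*s + 1))/(4*s**2*(s + 1)*(4*s**2 + 4*s + 1))
  Re(s) > -1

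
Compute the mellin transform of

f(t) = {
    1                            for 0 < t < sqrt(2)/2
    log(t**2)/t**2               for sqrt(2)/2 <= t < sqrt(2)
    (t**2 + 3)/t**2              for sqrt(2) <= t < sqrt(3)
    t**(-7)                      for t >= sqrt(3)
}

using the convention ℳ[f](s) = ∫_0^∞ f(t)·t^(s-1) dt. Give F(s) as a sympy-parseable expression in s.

the power substitution comes off first: 1 on [0, 1/2); log(t)/t on [1/2, 2); (t + 3)/t on [2, 3); …
peel off the shared t-power: t on [0, 1/2); log(t) on [1/2, 2); t + 3 on [2, 3); …
split f at sqrt(2)/2, sqrt(2), sqrt(3): ℳ[f](s) collects 4 kernel integrals
for t in [0, sqrt(2)/2): the term is ∫ 1·t^(s-1)
∫ over [sqrt(2)/2, sqrt(2)) of log(t**2)/t**2·t^(s-1) joins the sum
between sqrt(2) and sqrt(3) the integrand is (t**2 + 3)/t**2·t^(s-1)
on [sqrt(3), ∞): add ∫ t**(-7)·t^(s-1) dt

2**(1 - s/2)*(27*2**(s - 2)*s*(s/2 - 1)*(s - 7)*log(2) - 27*2**(s - 2)*s*(s - 7) - 270*2**(s - 2)*(s/2 - 1)**2*(s - 7) - 162*2**(s - 2)*(s/2 - 1)*(s - 7) - 2*sqrt(3)*6**(s/2 - 1)*s*(s/2 - 1)**2 + 324*6**(s/2 - 1)*(s/2 - 1)**2*(s - 7) + 162*6**(s/2 - 1)*(s/2 - 1)*(s - 7) + 27*s*(s/2 - 1)*(s - 7)*log(2) + 27*s*(s - 7) + 27*(s/2 - 1)**2*(s - 7))/(54*s*(s/2 - 1)**2*(s - 7))
  0 < Re(s) < 7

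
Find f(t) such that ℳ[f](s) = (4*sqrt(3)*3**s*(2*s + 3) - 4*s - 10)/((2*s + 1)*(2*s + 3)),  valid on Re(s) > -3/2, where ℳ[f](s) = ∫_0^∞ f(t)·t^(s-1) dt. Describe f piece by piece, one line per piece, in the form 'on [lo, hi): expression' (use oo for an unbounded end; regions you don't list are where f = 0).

on [0, 1): t**(3/2)
on [1, 3): 2*sqrt(t)

split f at 1: ℳ[f](s) collects 2 kernel integrals
∫ over [0, 1) of t**(3/2)·t^(s-1) joins the sum
for t in [1, 3): the term is ∫ 2*sqrt(t)·t^(s-1)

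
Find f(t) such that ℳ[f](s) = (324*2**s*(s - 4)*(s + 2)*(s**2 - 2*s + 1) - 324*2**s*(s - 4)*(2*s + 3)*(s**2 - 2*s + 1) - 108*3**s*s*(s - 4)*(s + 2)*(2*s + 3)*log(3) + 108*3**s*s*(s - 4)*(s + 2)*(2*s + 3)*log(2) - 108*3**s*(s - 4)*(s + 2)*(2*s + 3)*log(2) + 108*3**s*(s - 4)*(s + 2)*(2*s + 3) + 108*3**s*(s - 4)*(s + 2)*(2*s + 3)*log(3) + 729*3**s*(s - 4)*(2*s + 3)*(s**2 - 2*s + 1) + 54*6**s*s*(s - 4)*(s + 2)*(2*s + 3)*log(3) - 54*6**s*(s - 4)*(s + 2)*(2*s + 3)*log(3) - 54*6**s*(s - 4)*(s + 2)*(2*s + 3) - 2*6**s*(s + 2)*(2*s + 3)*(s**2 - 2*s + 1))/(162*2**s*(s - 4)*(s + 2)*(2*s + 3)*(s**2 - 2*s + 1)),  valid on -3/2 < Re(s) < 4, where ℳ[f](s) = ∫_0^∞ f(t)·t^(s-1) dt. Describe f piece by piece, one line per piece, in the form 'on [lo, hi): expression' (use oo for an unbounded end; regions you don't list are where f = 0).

on [0, 1): t**(3/2)
on [1, 3/2): 2*t**2
on [3/2, 3): log(t)/t
on [3, oo): t**(-4)

f breaks at 1, 3/2, 3 into 4 integrals to sum
segment 0 to 1 holds t**(3/2); add its integral
[1, 3/2) adds the kernel integral of 2*t**2
on [3/2, 3) integrate f = log(t)/t against the kernel
piece [3, ∞): integrate t**(-4) against the kernel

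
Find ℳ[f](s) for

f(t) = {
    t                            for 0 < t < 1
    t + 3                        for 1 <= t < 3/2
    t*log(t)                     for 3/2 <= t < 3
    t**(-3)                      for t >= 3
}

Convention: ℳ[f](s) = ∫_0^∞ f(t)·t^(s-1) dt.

along the cuts 1, 3/2, 3, ℳ[f](s) splits into 4 integrals
between 0 and 1 the integrand is t·t^(s-1)
piece [1, 3/2): integrate (t + 3) against the kernel
between 3/2 and 3 the integrand is t*log(t)·t^(s-1)
∫ t**(-3)·t^(s-1) over [3, ∞)

(-162*2**s*s*(s - 3)*(s**2 + 2*s + 1) - 162*2**s*(s - 3)*(s**2 + 2*s + 1) - 81*3**s*s**2*(s - 3)*(s + 1)*log(3) + 81*3**s*s**2*(s - 3)*(s + 1)*log(2) - 81*3**s*s*(s - 3)*(s + 1)*log(3) + 81*3**s*s*(s - 3)*(s + 1)*log(2) + 81*3**s*s*(s - 3)*(s + 1) + 243*3**s*s*(s - 3)*(s**2 + 2*s + 1) + 162*3**s*(s - 3)*(s**2 + 2*s + 1) + 162*6**s*s**2*(s - 3)*(s + 1)*log(3) - 162*6**s*s*(s - 3)*(s + 1) + 162*6**s*s*(s - 3)*(s + 1)*log(3) - 2*6**s*s*(s + 1)*(s**2 + 2*s + 1))/(54*2**s*s*(s - 3)*(s + 1)*(s**2 + 2*s + 1))
  -1 < Re(s) < 3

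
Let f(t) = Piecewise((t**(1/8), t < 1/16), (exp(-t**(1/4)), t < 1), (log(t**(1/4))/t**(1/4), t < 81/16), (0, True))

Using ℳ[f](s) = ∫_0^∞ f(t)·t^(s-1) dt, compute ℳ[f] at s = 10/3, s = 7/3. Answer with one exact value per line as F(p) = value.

F(10/3) = -4*uppergamma(40/3, 1) - 4782969*2**(2/3)*3**(1/3)/2803712 + 3*2**(1/6)/169984 + 36/1369 + log(3**(1594323*2**(2/3)*3**(1/3)/75776)/2**(1594323*2**(2/3)*3**(1/3)/75776)) + 4*uppergamma(40/3, 1/2)
F(7/3) = -4*uppergamma(28/3, 1) - 59049*2**(2/3)*3**(1/3)/80000 + 3*2**(1/6)/7552 + 36/625 + log(3**(19683*2**(2/3)*3**(1/3)/3200)/2**(19683*2**(2/3)*3**(1/3)/3200)) + 4*uppergamma(28/3, 1/2)

undo the power substitution: t**(1/4) on [0, 1/4); exp(-sqrt(t)) on [1/4, 1); log(sqrt(t))/sqrt(t) on [1, 9/4)
reversing the power substitution: sqrt(t) on [0, 1/2); exp(-t) on [1/2, 1); log(t)/t on [1, 3/2)
integrate the 3 segments split at 1/16, 1, then add the results
the [0, 1/16) slice contributes ∫ t**(1/8)·t^(s-1) dt
∫ over [1/16, 1) of exp(-t**(1/4))·t^(s-1) joins the sum
on [1, 81/16) integrate f = log(t**(1/4))/t**(1/4) against the kernel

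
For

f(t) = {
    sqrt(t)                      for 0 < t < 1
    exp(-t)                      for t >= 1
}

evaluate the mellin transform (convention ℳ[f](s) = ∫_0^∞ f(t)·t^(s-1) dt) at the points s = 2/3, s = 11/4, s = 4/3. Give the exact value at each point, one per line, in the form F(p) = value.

F(2/3) = uppergamma(2/3, 1) + 6/7
F(11/4) = 4/13 + uppergamma(11/4, 1)
F(4/3) = uppergamma(4/3, 1) + 6/11

split f at 1: ℳ[f](s) collects 2 kernel integrals
[0, 1) adds the kernel integral of sqrt(t)
segment [1, ∞) carries exp(-t); integrate it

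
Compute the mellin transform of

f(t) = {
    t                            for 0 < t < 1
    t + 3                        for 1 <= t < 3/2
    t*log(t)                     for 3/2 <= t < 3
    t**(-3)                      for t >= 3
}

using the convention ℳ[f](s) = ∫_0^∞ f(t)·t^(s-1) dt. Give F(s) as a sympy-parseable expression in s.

integrate the 4 segments split at 1, 3/2, 3, then add the results
∫ over [0, 1) of t·t^(s-1) joins the sum
on [1, 3/2) integrate f = (t + 3) against the kernel
the [3/2, 3) slice contributes ∫ t*log(t)·t^(s-1) dt
for t in [3, ∞): the term is ∫ t**(-3)·t^(s-1)

(-162*2**s*s*(s - 3)*(s**2 + 2*s + 1) - 162*2**s*(s - 3)*(s**2 + 2*s + 1) - 81*3**s*s**2*(s - 3)*(s + 1)*log(3) + 81*3**s*s**2*(s - 3)*(s + 1)*log(2) - 81*3**s*s*(s - 3)*(s + 1)*log(3) + 81*3**s*s*(s - 3)*(s + 1)*log(2) + 81*3**s*s*(s - 3)*(s + 1) + 243*3**s*s*(s - 3)*(s**2 + 2*s + 1) + 162*3**s*(s - 3)*(s**2 + 2*s + 1) + 162*6**s*s**2*(s - 3)*(s + 1)*log(3) - 162*6**s*s*(s - 3)*(s + 1) + 162*6**s*s*(s - 3)*(s + 1)*log(3) - 2*6**s*s*(s + 1)*(s**2 + 2*s + 1))/(54*2**s*s*(s - 3)*(s + 1)*(s**2 + 2*s + 1))
  -1 < Re(s) < 3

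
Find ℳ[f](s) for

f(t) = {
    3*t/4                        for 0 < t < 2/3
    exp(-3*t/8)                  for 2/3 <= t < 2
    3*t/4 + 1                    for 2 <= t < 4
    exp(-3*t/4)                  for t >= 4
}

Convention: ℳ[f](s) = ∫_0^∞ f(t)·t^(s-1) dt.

2**s*(2*2**s*s*(s + 1)*uppergamma(s, 3) - 5*3**s*s - 2*3**s + 2*4**s*s*(s + 1)*uppergamma(s, 1/4) - 2*4**s*s*(s + 1)*uppergamma(s, 3/4) + 8*6**s*s + 2*6**s + s)/(2*3**s*s*(s + 1))
  Re(s) > -1

back out the common scale on t: 3*t/2 on [0, 1/3); exp(-3*t/4) on [1/3, 1); 3*t/2 + 1 on [1, 2); …
strip the common scale on t: t on [0, 1/2); exp(-t/2) on [1/2, 3/2); t + 1 on [3/2, 3); …
the 4 pieces separated at 2/3, 2, 4 each add one integral
between 0 and 2/3 the integrand is 3*t/4·t^(s-1)
for t in [2/3, 2): the term is ∫ exp(-3*t/8)·t^(s-1)
between 2 and 4 the integrand is (3*t/4 + 1)·t^(s-1)
piece [4, ∞): integrate exp(-3*t/4) against the kernel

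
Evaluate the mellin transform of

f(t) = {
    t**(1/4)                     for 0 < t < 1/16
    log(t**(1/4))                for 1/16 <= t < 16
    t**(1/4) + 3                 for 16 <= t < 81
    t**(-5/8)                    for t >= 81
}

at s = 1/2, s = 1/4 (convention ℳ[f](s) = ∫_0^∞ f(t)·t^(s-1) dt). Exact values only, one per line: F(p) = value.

F(1/2) = 8*sqrt(3)/3 + 17*log(2)/2 + 207/4
F(1/4) = 8*sqrt(3)/27 + 10*log(2) + 33/2

back out the power substitution: sqrt(t) on [0, 1/4); log(sqrt(t)) on [1/4, 4); sqrt(t) + 3 on [4, 9); …
strip the power substitution: t on [0, 1/2); log(t) on [1/2, 2); t + 3 on [2, 3); …
breakpoints 1/16, 16, 81: one integral from each of the 4 segments
over [0, 1/16), the kernel integral of t**(1/4) enters the sum
[1/16, 16) adds the kernel integral of log(t**(1/4))
the [16, 81) slice contributes ∫ (t**(1/4) + 3)·t^(s-1) dt
[81, ∞) adds the kernel integral of t**(-5/8)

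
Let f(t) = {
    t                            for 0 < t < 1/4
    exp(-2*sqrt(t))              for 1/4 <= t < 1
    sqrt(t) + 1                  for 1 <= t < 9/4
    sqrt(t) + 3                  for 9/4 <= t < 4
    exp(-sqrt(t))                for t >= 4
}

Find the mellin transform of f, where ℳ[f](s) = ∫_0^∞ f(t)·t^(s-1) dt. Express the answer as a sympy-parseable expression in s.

(40*2**(4*s)*s*(s + 1) + 12*2**(4*s)*(s + 1) + 8*2**(2*s)*s*(s + 1)*(2*s + 1)*uppergamma(2*s, 2) - 16*2**(2*s)*s*(s + 1) - 4*2**(2*s)*(s + 1) - 16*9**s*s*(s + 1) - 8*9**s*(s + 1) + 8*s*(s + 1)*(2*s + 1)*uppergamma(2*s, 1) - 8*s*(s + 1)*(2*s + 1)*uppergamma(2*s, 2) + s*(2*s + 1))/(4*2**(2*s)*s*(s + 1)*(2*s + 1))
  Re(s) > -1

reversing the power substitution: t**2 on [0, 1/2); exp(-2*t) on [1/2, 1); t + 1 on [1, 3/2); …
decompose at 1/4, 1, 9/4, 4; ℳ[f](s) sums the 5 pieces' integrals
segment [0, 1/4) carries t; integrate it
the [1/4, 1) slice contributes ∫ exp(-2*sqrt(t))·t^(s-1) dt
[1, 9/4) adds the kernel integral of (sqrt(t) + 1)
on [9/4, 4): add ∫ (sqrt(t) + 3)·t^(s-1) dt
for t in [4, ∞): the term is ∫ exp(-sqrt(t))·t^(s-1)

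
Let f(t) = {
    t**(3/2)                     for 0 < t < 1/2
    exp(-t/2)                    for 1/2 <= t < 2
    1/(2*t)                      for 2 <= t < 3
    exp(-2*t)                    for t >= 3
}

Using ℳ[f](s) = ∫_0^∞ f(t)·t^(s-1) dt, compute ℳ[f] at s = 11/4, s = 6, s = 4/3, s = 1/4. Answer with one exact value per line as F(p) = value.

f breaks at 1/2, 2, 3 into 4 integrals to sum
segment 0 to 1/2 holds t**(3/2); add its integral
piece [1/2, 2): integrate exp(-t/2) against the kernel
segment [2, 3) carries 1/(2*t); integrate it
between 3 and ∞ the integrand is exp(-2*t)·t^(s-1)

F(11/4) = -4*2**(3/4)*uppergamma(11/4, 1) - 537*2**(3/4)/952 + 2**(1/4)*uppergamma(11/4, 6)/8 + 6*3**(3/4)/7 + 4*2**(3/4)*uppergamma(11/4, 1/4)
F(6) = -20864*exp(-1) + sqrt(2)/1920 + 2697*exp(-6)/8 + 211/10 + 157781*exp(-1/4)/16
F(4/3) = -3*2**(1/3)/2 - 2*2**(1/3)*uppergamma(4/3, 1) + 2**(2/3)*uppergamma(4/3, 6)/4 + 3*2**(1/6)/68 + 2*2**(1/3)*uppergamma(4/3, 1/4) + 3*3**(1/3)/2
F(1/4) = -2**(1/4)*uppergamma(1/4, 1) - 2*3**(1/4)/9 + 2**(3/4)*uppergamma(1/4, 6)/2 + 10*2**(1/4)/21 + 2**(1/4)*uppergamma(1/4, 1/4)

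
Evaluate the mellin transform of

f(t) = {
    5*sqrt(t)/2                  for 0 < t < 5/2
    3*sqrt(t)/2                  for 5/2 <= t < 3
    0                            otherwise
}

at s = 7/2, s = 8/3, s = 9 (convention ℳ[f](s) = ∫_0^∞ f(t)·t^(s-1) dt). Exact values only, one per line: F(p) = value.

F(7/2) = 2569/64
F(8/3) = 375*2**(5/6)*5**(1/6)/152 + 243*3**(1/6)/19
F(9) = 1953125*sqrt(10)/9728 + 59049*sqrt(3)/19

along the cuts 5/2, ℳ[f](s) splits into 2 integrals
between 0 and 5/2 the integrand is 5*sqrt(t)/2·t^(s-1)
over [5/2, 3), the kernel integral of 3*sqrt(t)/2 enters the sum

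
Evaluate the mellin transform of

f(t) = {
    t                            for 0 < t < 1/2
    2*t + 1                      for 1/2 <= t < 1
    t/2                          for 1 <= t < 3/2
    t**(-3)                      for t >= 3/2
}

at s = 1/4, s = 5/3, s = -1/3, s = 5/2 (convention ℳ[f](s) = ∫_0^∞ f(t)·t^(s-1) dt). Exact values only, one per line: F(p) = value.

F(1/4) = 2**(3/4)*(-6534 + 1051*3**(1/4) + 7722*2**(1/4))/2970
F(5/3) = 2**(1/3)*(-378 + 725*3**(2/3) + 1116*2**(2/3))/1920
F(-1/3) = 2**(1/3)*(-405*2**(2/3) + 437*3**(2/3) + 2430)/1080
F(5/2) = -19*sqrt(2)/280 + 29/35 + 305*sqrt(6)/336

slice at 1/2, 1, 3/2, transform all 4 pieces, and sum them
between 0 and 1/2 the integrand is t·t^(s-1)
∫ (2*t + 1)·t^(s-1) over [1/2, 1)
over [1, 3/2), the kernel integral of t/2 enters the sum
for t in [3/2, ∞): the term is ∫ t**(-3)·t^(s-1)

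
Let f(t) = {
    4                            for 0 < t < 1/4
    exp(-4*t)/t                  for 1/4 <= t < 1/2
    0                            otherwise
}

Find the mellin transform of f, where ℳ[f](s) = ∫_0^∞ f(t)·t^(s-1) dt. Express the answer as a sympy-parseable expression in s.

2**(2 - 2*s)*(s*uppergamma(s - 1, 1) - s*uppergamma(s - 1, 2) + 1)/s
  Re(s) > 0

peel off the shared t-power: 4*t on [0, 1/4); exp(-4*t) on [1/4, 1/2)
undo the common scale on t: 2*t on [0, 1/2); exp(-2*t) on [1/2, 1)
invert the common scale on t to get t on [0, 1); exp(-t) on [1, 2)
f breaks at 1/4 into 2 integrals to sum
∫ 4·t^(s-1) over [0, 1/4)
on [1/4, 1/2): add ∫ exp(-4*t)/t·t^(s-1) dt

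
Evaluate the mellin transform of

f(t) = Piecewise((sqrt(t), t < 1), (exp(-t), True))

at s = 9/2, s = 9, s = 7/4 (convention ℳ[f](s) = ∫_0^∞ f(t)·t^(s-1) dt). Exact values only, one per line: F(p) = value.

cuts at 1: linearity sums the 2 kernel integrals
[0, 1) adds the kernel integral of sqrt(t)
[1, ∞) adds the kernel integral of exp(-t)

F(9/2) = (E*(16 + 525*sqrt(pi)*erfc(1)) + 2110)*exp(-1)/80
F(9) = 2/19 + 109601*exp(-1)
F(7/4) = 4/9 + uppergamma(7/4, 1)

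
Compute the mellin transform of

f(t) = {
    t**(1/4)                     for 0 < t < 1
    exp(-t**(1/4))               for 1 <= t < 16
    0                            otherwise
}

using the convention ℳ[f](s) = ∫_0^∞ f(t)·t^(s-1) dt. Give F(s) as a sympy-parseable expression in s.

reversing the power substitution: sqrt(t) on [0, 1); exp(-sqrt(t)) on [1, 4)
remove the power substitution first: t on [0, 1); exp(-t) on [1, 2)
cuts at 1: linearity sums the 2 kernel integrals
[0, 1) adds the kernel integral of t**(1/4)
∫ exp(-t**(1/4))·t^(s-1) over [1, 16)

4*((4*s + 1)*uppergamma(4*s, 1) - (4*s + 1)*uppergamma(4*s, 2) + 1)/(4*s + 1)
  Re(s) > -1/4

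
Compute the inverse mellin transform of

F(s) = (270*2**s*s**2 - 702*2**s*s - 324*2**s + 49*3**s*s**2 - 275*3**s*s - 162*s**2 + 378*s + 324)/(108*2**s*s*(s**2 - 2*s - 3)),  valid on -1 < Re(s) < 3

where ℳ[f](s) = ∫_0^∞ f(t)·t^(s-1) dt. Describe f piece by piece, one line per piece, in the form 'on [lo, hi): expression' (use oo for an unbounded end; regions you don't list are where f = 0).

along the cuts 1/2, 1, 3/2, ℳ[f](s) splits into 4 integrals
∫ t·t^(s-1) over [0, 1/2)
∫ (2*t + 1)·t^(s-1) over [1/2, 1)
∫ over [1, 3/2) of t/2·t^(s-1) joins the sum
over [3/2, ∞), the kernel integral of t**(-3) enters the sum

on [0, 1/2): t
on [1/2, 1): 2*t + 1
on [1, 3/2): t/2
on [3/2, oo): t**(-3)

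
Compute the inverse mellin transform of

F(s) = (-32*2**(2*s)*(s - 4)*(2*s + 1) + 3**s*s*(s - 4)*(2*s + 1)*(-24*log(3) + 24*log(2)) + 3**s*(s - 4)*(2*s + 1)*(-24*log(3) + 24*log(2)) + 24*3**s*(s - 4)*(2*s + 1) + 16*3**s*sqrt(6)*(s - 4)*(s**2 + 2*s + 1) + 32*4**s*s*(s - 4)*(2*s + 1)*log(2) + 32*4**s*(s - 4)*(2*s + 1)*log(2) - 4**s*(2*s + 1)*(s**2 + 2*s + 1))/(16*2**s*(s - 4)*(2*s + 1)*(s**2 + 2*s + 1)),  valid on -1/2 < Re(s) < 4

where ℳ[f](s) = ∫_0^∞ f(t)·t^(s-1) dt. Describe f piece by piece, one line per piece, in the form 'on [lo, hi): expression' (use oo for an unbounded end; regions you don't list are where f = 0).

on [0, 3/2): sqrt(t)
on [3/2, 2): t*log(t)
on [2, oo): t**(-4)

linearity at 3/2, 2 turns ℳ[f](s) into 3 summed integrals
segment 0 to 3/2 holds sqrt(t); add its integral
[3/2, 2) adds the kernel integral of t*log(t)
on [2, ∞): add ∫ t**(-4)·t^(s-1) dt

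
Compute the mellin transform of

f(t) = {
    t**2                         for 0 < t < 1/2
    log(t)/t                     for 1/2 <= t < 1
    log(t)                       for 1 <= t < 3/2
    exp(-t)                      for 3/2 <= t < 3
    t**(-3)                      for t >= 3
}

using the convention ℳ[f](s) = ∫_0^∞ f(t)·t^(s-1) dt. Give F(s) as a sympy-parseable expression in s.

summing 5 kernel integrals split by 1/2, 1, 3/2, 3 yields ℳ[f](s)
segment 0 to 1/2 holds t**2; add its integral
[1/2, 1) adds the kernel integral of log(t)/t
[1, 3/2) adds the kernel integral of log(t)
segment [3/2, 3) carries exp(-t); integrate it
∫ t**(-3)·t^(s-1) over [3, ∞)

(108*2**s*s**2*(s - 3)*(s + 2)*(s**2 - 2*s + 1)*uppergamma(s, 3/2) - 108*2**s*s**2*(s - 3)*(s + 2)*(s**2 - 2*s + 1)*uppergamma(s, 3) - 108*2**s*s**2*(s - 3)*(s + 2) + 108*2**s*(s - 3)*(s + 2)*(s**2 - 2*s + 1) - 108*3**s*s*(s - 3)*(s + 2)*(s**2 - 2*s + 1)*log(2) + 108*3**s*s*(s - 3)*(s + 2)*(s**2 - 2*s + 1)*log(3) - 108*3**s*(s - 3)*(s + 2)*(s**2 - 2*s + 1) - 4*6**s*s**2*(s + 2)*(s**2 - 2*s + 1) + 216*s**3*(s - 3)*(s + 2)*log(2) - 216*s**2*(s - 3)*(s + 2)*log(2) + 216*s**2*(s - 3)*(s + 2) + 27*s**2*(s - 3)*(s**2 - 2*s + 1))/(108*2**s*s**2*(s - 3)*(s + 2)*(s**2 - 2*s + 1))
  -2 < Re(s) < 3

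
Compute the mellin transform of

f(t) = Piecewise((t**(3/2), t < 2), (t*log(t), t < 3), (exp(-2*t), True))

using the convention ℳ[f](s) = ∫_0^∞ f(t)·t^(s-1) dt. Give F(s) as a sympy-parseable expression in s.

(-12**s*s*(2*s + 3)*log(4) - 12**s*(2*s + 3)*log(4) + 12**s*(4*s + 6) + 12**s*sqrt(2)*(4*s**2 + 8*s + 4) + 3*18**s*s*(2*s + 3)*log(3) + 18**s*(-6*s - 9) + 3*18**s*(2*s + 3)*log(3) + 3**s*(2*s + 3)*(s**2 + 2*s + 1)*uppergamma(s, 6))/(6**s*(2*s + 3)*(s**2 + 2*s + 1))
  Re(s) > -3/2

decompose at 2, 3; ℳ[f](s) sums the 3 pieces' integrals
∫ over [0, 2) of t**(3/2)·t^(s-1) joins the sum
the [2, 3) slice contributes ∫ t*log(t)·t^(s-1) dt
the [3, ∞) slice contributes ∫ exp(-2*t)·t^(s-1) dt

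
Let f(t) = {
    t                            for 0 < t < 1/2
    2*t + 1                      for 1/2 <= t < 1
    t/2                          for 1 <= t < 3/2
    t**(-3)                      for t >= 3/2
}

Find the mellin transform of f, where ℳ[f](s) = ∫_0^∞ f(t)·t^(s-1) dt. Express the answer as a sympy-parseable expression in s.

f breaks at 1/2, 1, 3/2 into 4 integrals to sum
on [0, 1/2): add ∫ t·t^(s-1) dt
between 1/2 and 1 the integrand is (2*t + 1)·t^(s-1)
on [1, 3/2) integrate f = t/2 against the kernel
piece [3/2, ∞): integrate t**(-3) against the kernel

(270*2**s*s**2 - 702*2**s*s - 324*2**s + 49*3**s*s**2 - 275*3**s*s - 162*s**2 + 378*s + 324)/(108*2**s*s*(s**2 - 2*s - 3))
  -1 < Re(s) < 3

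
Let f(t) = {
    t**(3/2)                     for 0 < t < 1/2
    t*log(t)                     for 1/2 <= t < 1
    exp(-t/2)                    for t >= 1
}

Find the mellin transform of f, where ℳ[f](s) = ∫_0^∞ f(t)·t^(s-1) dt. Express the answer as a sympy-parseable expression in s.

treat the 3 regions marked off by 1/2, 1 separately and sum
for t in [0, 1/2): the term is ∫ t**(3/2)·t^(s-1)
∫ over [1/2, 1) of t*log(t)·t^(s-1) joins the sum
∫ over [1, ∞) of exp(-t/2)·t^(s-1) joins the sum

(2*2**(2*s)*(2*s + 3)*(s**2 + 2*s + 1)*uppergamma(s, 1/2) - 2*2**s*(2*s + 3) + s*(2*s + 3)*log(2) + 2*s + (2*s + 3)*log(2) + sqrt(2)*(s**2 + 2*s + 1) + 3)/(2*2**s*(2*s + 3)*(s**2 + 2*s + 1))
  Re(s) > -3/2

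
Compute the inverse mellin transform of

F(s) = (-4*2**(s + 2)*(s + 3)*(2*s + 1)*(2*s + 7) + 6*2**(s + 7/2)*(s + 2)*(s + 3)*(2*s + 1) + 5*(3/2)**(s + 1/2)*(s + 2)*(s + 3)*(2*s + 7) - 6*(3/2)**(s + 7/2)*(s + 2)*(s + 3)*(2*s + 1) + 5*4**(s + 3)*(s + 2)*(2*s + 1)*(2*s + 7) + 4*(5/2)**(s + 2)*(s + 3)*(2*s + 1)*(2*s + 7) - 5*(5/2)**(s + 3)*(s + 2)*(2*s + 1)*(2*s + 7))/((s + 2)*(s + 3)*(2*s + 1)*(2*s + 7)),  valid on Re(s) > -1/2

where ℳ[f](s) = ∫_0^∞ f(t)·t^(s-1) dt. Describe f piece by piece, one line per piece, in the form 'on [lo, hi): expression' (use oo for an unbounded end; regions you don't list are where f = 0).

along the cuts 3/2, 2, 5/2, ℳ[f](s) splits into 4 integrals
for t in [0, 3/2): the term is ∫ 5*sqrt(t)/2·t^(s-1)
the [3/2, 2) slice contributes ∫ 3*t**(7/2)·t^(s-1) dt
[2, 5/2) adds the kernel integral of 4*t**2
segment [5/2, 4) carries 5*t**3; integrate it

on [0, 3/2): 5*sqrt(t)/2
on [3/2, 2): 3*t**(7/2)
on [2, 5/2): 4*t**2
on [5/2, 4): 5*t**3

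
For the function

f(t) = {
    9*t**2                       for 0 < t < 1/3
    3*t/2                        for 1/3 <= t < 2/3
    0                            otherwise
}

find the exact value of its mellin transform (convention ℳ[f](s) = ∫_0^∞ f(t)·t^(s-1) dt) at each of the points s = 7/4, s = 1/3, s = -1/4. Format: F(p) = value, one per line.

F(7/4) = 2*3**(1/4)*(7 + 60*2**(3/4))/1485
F(1/3) = 3**(2/3)*(1 + 14*2**(1/3))/56
F(-1/4) = 2*3**(1/4)*(-1 + 7*2**(3/4))/21

undo the common scale on t: t**2 on [0, 1); t/2 on [1, 2)
undo the shared t-power: t on [0, 1); 1/2 on [1, 2)
summing 2 kernel integrals split by 1/3 yields ℳ[f](s)
on [0, 1/3) integrate f = 9*t**2 against the kernel
segment 1/3 to 2/3 holds 3*t/2; add its integral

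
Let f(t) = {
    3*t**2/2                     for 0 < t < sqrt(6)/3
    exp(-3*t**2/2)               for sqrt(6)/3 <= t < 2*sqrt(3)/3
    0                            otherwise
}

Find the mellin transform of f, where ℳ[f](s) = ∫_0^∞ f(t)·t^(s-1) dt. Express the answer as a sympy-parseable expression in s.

the power substitution comes off first: 3*t/2 on [0, 2/3); exp(-3*t/2) on [2/3, 4/3)
peel off the common scale on t: t on [0, 1); exp(-t) on [1, 2)
treat the 2 regions marked off by sqrt(6)/3 separately and sum
on [0, sqrt(6)/3) integrate f = 3*t**2/2 against the kernel
on [sqrt(6)/3, 2*sqrt(3)/3) integrate f = exp(-3*t**2/2) against the kernel

((s/2 + 1)*uppergamma(s/2, 1) - (s/2 + 1)*uppergamma(s/2, 2) + 1)/(2*(3/2)**(s/2)*(s/2 + 1))
  Re(s) > -2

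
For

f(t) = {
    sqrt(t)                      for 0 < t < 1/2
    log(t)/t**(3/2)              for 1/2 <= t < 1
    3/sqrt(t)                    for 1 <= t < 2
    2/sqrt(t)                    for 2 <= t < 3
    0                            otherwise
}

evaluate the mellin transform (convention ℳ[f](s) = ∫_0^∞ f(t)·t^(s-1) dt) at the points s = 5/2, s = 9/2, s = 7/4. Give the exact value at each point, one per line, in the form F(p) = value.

peel off the shared t-power: t**(3/2) on [0, 1/2); log(t)/sqrt(t) on [1/2, 1); 3*sqrt(t) on [1, 2); …
peel off the shared t-power: t on [0, 1/2); log(t)/t on [1/2, 1); 3 on [1, 2); …
summing 4 kernel integrals split by 1/2, 1, 2 yields ℳ[f](s)
∫ sqrt(t)·t^(s-1) over [0, 1/2)
over [1/2, 1), the kernel integral of log(t)/t**(3/2) enters the sum
on [1, 2): add ∫ 3/sqrt(t)·t^(s-1) dt
∫ 2/sqrt(t)·t^(s-1) over [2, 3)

F(5/2) = log(2)/2 + 217/24
F(9/2) = log(2)/24 + 62869/1440
F(7/4) = 2**(3/4)*(-828*2**(1/4) + 72*sqrt(2) + 180*log(2) + 216*6**(1/4) + 725)/90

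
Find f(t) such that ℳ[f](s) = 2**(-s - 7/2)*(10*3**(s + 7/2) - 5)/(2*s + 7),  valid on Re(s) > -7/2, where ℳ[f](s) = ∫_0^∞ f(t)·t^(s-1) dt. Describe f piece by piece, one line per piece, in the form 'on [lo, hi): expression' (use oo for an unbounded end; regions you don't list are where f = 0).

on [0, 1/2): 5*t**(7/2)/2
on [1/2, 3/2): 5*t**(7/2)

slice at 1/2, transform all 2 pieces, and sum them
for t in [0, 1/2): the term is ∫ 5*t**(7/2)/2·t^(s-1)
between 1/2 and 3/2 the integrand is 5*t**(7/2)·t^(s-1)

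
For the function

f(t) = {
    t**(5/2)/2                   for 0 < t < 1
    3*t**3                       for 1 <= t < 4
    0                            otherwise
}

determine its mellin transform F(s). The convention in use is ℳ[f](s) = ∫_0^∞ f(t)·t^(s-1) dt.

(3*4**(s + 3)*(2*s + 5) - 5*s - 12)/((s + 3)*(2*s + 5))
  Re(s) > -5/2

slice at 1, transform all 2 pieces, and sum them
for t in [0, 1): the term is ∫ t**(5/2)/2·t^(s-1)
on [1, 4) integrate f = 3*t**3 against the kernel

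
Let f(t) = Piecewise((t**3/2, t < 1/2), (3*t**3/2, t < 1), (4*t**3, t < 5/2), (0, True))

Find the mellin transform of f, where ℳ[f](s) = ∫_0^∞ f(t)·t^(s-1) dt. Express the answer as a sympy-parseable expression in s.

(-20*2**s + 500*5**s - 1)/(8*2**s*(s + 3))
  Re(s) > -3

cuts at 1/2, 1: linearity sums the 3 kernel integrals
over [0, 1/2), the kernel integral of t**3/2 enters the sum
between 1/2 and 1 the integrand is 3*t**3/2·t^(s-1)
over [1, 5/2), the kernel integral of 4*t**3 enters the sum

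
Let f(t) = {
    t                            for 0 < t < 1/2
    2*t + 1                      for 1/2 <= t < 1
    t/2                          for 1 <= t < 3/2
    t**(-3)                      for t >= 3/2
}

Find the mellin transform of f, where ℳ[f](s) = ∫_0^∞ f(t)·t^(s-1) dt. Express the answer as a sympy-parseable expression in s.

(270*2**s*s**2 - 702*2**s*s - 324*2**s + 49*3**s*s**2 - 275*3**s*s - 162*s**2 + 378*s + 324)/(108*2**s*s*(s**2 - 2*s - 3))
  -1 < Re(s) < 3

breakpoints 1/2, 1, 3/2: one integral from each of the 4 segments
piece [0, 1/2): integrate t against the kernel
∫ (2*t + 1)·t^(s-1) over [1/2, 1)
segment [1, 3/2) carries t/2; integrate it
the [3/2, ∞) slice contributes ∫ t**(-3)·t^(s-1) dt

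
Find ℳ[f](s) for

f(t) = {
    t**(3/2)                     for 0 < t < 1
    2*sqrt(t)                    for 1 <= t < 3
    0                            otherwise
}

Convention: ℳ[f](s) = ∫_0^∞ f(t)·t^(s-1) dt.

(4*sqrt(3)*3**s*(2*s + 3) - 4*s - 10)/((2*s + 1)*(2*s + 3))
  Re(s) > -3/2

slice at 1, transform all 2 pieces, and sum them
the [0, 1) slice contributes ∫ t**(3/2)·t^(s-1) dt
on [1, 3) integrate f = 2*sqrt(t) against the kernel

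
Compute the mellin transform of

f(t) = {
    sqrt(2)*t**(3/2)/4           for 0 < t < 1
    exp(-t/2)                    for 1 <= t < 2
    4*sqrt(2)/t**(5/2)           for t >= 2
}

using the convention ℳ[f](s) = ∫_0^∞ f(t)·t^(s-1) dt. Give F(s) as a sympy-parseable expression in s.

strip the common scale on t: t**(3/2) on [0, 1/2); exp(-t) on [1/2, 1); t**(-5/2) on [1, ∞)
f breaks at 1, 2 into 3 integrals to sum
segment 0 to 1 holds sqrt(2)*t**(3/2)/4; add its integral
segment [1, 2) carries exp(-t/2); integrate it
between 2 and ∞ the integrand is 4*sqrt(2)/t**(5/2)·t^(s-1)

(2*2**s*(2*s - 5)*(2*s + 3)*uppergamma(s, 1/2) - 2*2**s*(2*s - 5)*(2*s + 3)*uppergamma(s, 1) - 4*2**s*(2*s + 3) + sqrt(2)*(2*s - 5))/(2*(2*s - 5)*(2*s + 3))
  -3/2 < Re(s) < 5/2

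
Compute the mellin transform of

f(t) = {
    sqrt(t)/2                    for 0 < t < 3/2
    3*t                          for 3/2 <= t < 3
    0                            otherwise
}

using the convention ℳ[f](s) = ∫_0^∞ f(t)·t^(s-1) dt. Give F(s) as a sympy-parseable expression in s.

(18*3**s*(2*s + 1) + 2*(3/2)**(s + 1/2)*(s + 1) - 9*3**s*(2*s + 1)/2**s)/(2*(s + 1)*(2*s + 1))
  Re(s) > -1/2

summing 2 kernel integrals split by 3/2 yields ℳ[f](s)
∫ sqrt(t)/2·t^(s-1) over [0, 3/2)
∫ over [3/2, 3) of 3*t·t^(s-1) joins the sum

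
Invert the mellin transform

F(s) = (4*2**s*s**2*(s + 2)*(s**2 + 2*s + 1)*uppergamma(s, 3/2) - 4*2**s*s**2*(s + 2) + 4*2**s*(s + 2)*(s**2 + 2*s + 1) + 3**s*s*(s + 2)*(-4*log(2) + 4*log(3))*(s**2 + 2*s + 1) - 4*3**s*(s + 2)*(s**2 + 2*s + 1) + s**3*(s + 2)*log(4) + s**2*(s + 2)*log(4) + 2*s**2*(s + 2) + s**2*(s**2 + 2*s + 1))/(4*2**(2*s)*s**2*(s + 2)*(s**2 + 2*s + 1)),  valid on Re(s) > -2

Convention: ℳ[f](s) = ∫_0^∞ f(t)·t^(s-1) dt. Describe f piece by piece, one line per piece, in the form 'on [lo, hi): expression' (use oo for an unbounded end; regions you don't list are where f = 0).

on [0, 1/4): 4*t**2
on [1/4, 1/2): 2*t*log(2*t)
on [1/2, 3/4): log(2*t)
on [3/4, oo): exp(-2*t)

invert the common scale on t to get t**2 on [0, 1/2); t*log(t) on [1/2, 1); log(t) on [1, 3/2); …
decompose at 1/4, 1/2, 3/4; ℳ[f](s) sums the 4 pieces' integrals
on [0, 1/4) integrate f = 4*t**2 against the kernel
for t in [1/4, 1/2): the term is ∫ 2*t*log(2*t)·t^(s-1)
segment [1/2, 3/4) carries log(2*t); integrate it
∫ over [3/4, ∞) of exp(-2*t)·t^(s-1) joins the sum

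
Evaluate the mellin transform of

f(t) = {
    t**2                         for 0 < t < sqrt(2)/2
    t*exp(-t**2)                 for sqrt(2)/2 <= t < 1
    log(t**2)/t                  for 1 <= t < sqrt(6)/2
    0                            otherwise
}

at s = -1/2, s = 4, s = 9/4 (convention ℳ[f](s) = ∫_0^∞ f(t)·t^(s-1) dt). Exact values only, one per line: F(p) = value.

remove the power substitution first: t on [0, 1/2); sqrt(t)*exp(-t) on [1/2, 1); log(t)/sqrt(t) on [1, 3/2)
the shared t-power comes off first: sqrt(t) on [0, 1/2); exp(-t) on [1/2, 1); log(t)/t on [1, 3/2)
decompose at sqrt(2)/2, 1; ℳ[f](s) sums the 3 pieces' integrals
between 0 and sqrt(2)/2 the integrand is t**2·t^(s-1)
∫ over [sqrt(2)/2, 1) of t*exp(-t**2)·t^(s-1) joins the sum
segment 1 to sqrt(6)/2 holds log(t**2)/t; add its integral

F(-1/2) = -8*2**(3/4)*3**(1/4)/27 - 2*2**(3/4)*3**(1/4)*log(3)/9 - uppergamma(1/4, 1)/2 + uppergamma(1/4, 1/2)/2 + 2*2**(3/4)*3**(1/4)*log(2)/9 + 2**(1/4)/3 + 8/9
F(4) = -5*exp(-1)/4 - sqrt(6)/6 - 3*sqrt(pi)*erfc(1)/8 + 3*sqrt(pi)*erfc(sqrt(2)/2)/8 + 35/144 + exp(-3/2)*log(3**(36*sqrt(6)*exp(3/2))/2**(36*sqrt(6)*exp(3/2)))/144 + sqrt(2)*exp(-1/2)/2
F(9/4) = -16*2**(3/8)*3**(5/8)/25 - 2*2**(3/8)*3**(5/8)*log(2)/5 - uppergamma(13/8, 1)/2 + 2**(7/8)/34 + uppergamma(13/8, 1/2)/2 + 2*2**(3/8)*3**(5/8)*log(3)/5 + 32/25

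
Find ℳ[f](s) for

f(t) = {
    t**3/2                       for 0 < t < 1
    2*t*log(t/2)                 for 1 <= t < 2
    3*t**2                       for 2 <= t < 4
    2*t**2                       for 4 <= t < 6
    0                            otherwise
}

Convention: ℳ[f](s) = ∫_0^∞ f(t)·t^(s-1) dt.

the shared t-power comes off first: t/2 on [0, 1); 2*log(t/2)/t on [1, 2); 3 on [2, 4); …
the common scale on t comes off first: t on [0, 1/2); log(t)/t on [1/2, 1); 3 on [1, 2); …
treat the 4 regions marked off by 1, 2, 4 separately and sum
the [0, 1) slice contributes ∫ t**3/2·t^(s-1) dt
on [1, 2) integrate f = 2*t*log(t/2) against the kernel
segment 2 to 4 holds 3*t**2; add its integral
segment 4 to 6 holds 2*t**2; add its integral

(32*2**(2*s)*(s + 3)*(2*s - (s + 2)**2 + 3) + 8*2**s*(s + 2)*(s + 3) - 24*2**s*(s + 3)*(2*s - (s + 2)**2 + 3) + 144*6**s*(s + 3)*(2*s - (s + 2)**2 + 3) - 4*(s + 2)**2*(s + 3)*log(2) - 4*(s + 2)*(s + 3) + 4*(s + 2)*(s + 3)*log(2) + (s + 2)*(2*s - (s + 2)**2 + 3))/(2*(s + 2)*(s + 3)*(2*s - (s + 2)**2 + 3))
  Re(s) > -3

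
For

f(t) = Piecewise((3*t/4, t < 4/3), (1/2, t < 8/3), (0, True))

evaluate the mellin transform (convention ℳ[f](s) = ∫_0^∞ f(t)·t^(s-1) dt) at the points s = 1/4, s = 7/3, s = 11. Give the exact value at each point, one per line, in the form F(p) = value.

reversing the common scale on t: 3*t/2 on [0, 2/3); 1/2 on [2/3, 4/3)
peel off the common scale on t: t on [0, 1); 1/2 on [1, 2)
the 2 pieces separated at 4/3 each add one integral
the [0, 4/3) slice contributes ∫ 3*t/4·t^(s-1) dt
∫ 1/2·t^(s-1) over [4/3, 8/3)

F(1/4) = -2*sqrt(2)*3**(3/4)/5 + 2*6**(3/4)/3
F(7/3) = 16*6**(2/3)/315 + 64*3**(2/3)/63
F(11) = 12890144768/5845851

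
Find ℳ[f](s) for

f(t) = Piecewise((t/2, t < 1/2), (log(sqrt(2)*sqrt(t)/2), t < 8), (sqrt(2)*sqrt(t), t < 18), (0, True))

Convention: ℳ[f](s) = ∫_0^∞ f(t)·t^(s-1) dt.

peel off the common scale on t: t on [0, 1/4); log(sqrt(t)) on [1/4, 4); 2*sqrt(t) on [4, 9)
undo the power substitution: t**2 on [0, 1/2); log(t) on [1/2, 2); 2*t on [2, 3)
decompose at 1/2, 8; ℳ[f](s) sums the 3 pieces' integrals
for t in [0, 1/2): the term is ∫ t/2·t^(s-1)
piece [1/2, 8): integrate log(sqrt(2)*sqrt(t)/2) against the kernel
∫ over [8, 18) of sqrt(2)*sqrt(t)·t^(s-1) joins the sum

(-32*2**(4*s)*s**2*(s + 1) + 4*2**(4*s)*s*(s + 1)*(2*s + 1)*log(2) - 2*2**(4*s)*(s + 1)*(2*s + 1) + 48*6**(2*s)*s**2*(s + 1) + s**2*(2*s + 1) + 4*s*(s + 1)*(2*s + 1)*log(2) + 2*(s + 1)*(2*s + 1))/(4*2**s*s**2*(s + 1)*(2*s + 1))
  Re(s) > -1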